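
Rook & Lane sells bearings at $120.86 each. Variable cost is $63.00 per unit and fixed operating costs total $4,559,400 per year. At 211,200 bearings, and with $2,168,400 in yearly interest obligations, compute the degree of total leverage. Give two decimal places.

2.22

Total contribution margin = 211,200 × $57.86 = $12,220,032.00.
Operating income = contribution − fixed costs = $12,220,032.00 − $4,559,400 = $7,660,632.00. Interest = $2,168,400.00, so EBIT − I = $5,492,232.00.
Degree of total leverage = total CM / (EBIT − interest) = $12,220,032.00 / $5,492,232.00 = 2.2250.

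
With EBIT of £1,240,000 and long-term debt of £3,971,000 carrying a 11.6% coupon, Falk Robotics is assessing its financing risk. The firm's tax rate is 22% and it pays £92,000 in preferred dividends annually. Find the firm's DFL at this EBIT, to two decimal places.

1.87

Interest = £460,636.00.
Preferred dividends grossed up pre-tax: £92,000 / (1 − 0.22) = £117,948.72.
DFL = EBIT ÷ [EBIT − I − D_p/(1−t)] = £1,240,000 ÷ [£1,240,000 − £460,636.00 − £117,948.72] = £1,240,000 ÷ £661,415.28 = 1.8748.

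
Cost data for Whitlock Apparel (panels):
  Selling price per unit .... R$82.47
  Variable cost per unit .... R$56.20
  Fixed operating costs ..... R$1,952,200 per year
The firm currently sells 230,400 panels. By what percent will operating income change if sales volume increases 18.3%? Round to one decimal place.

+27.0%

Contribution at this volume is 230,400 × R$26.27 = R$6,052,608.00.
Subtracting fixed costs: EBIT = R$6,052,608.00 − R$1,952,200 = R$4,100,408.00.
DOL = contribution ÷ EBIT = R$6,052,608.00 ÷ R$4,100,408.00 = 1.4761.
%ΔEBIT = DOL × %ΔSales = 1.4761 × +18.3% = +27.0%.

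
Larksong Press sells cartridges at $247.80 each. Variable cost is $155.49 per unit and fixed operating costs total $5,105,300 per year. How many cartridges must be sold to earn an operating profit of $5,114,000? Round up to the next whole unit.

Contribution margin per unit = $247.80 − $155.49 = $92.31.
Units = (FC + target) / CM = ($5,105,300 + $5,114,000) / $92.31 = 110,706.32, so 110,707 cartridges.

110,707 cartridges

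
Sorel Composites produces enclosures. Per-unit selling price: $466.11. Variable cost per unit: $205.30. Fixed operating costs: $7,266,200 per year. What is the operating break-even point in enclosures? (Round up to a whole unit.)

Each unit contributes $466.11 − $205.30 = $260.81.
Units to break even: $7,266,200 ÷ $260.81 = 27,860.13, rounded up to 27,861.

27,861 enclosures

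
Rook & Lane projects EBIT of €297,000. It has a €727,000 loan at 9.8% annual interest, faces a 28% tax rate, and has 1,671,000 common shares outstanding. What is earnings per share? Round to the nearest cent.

€0.10

Interest = €71,246.00, so EBT = €297,000 − €71,246.00 = €225,754.00.
Net income = €225,754.00 × (1 − 0.28) = €162,542.88.
Per share: €162,542.88 / 1,671,000 shares = €0.10.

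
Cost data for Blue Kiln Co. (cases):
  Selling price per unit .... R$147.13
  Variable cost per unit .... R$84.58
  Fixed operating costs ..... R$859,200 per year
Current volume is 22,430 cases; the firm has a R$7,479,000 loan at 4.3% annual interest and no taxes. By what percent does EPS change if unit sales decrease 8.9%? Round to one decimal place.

-56.2%

Total contribution margin = 22,430 × R$62.55 = R$1,402,996.50.
Subtracting fixed costs: EBIT = R$1,402,996.50 − R$859,200 = R$543,796.50.
Interest = R$321,597.00, so EBIT − I = R$222,199.50.
Degree of combined leverage = contribution ÷ (EBIT − I) = R$1,402,996.50 ÷ R$222,199.50 = 6.3141.
%ΔEPS = DCL × %ΔSales = 6.3141 × -8.9% = -56.2%.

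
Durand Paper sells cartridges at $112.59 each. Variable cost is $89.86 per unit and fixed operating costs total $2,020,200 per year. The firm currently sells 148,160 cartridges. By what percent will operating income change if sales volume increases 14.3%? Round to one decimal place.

+35.7%

Contribution at this volume is 148,160 × $22.73 = $3,367,676.80.
Subtracting fixed costs: EBIT = $3,367,676.80 − $2,020,200 = $1,347,476.80.
DOL = contribution ÷ EBIT = $3,367,676.80 ÷ $1,347,476.80 = 2.4992.
So EBIT moves 2.4992 × (+14.3%) = +35.7%.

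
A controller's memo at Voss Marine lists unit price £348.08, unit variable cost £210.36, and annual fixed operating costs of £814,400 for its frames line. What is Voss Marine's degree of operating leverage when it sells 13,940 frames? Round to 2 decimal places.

1.74

Contribution at this volume is 13,940 × £137.72 = £1,919,816.80.
EBIT = £1,919,816.80 − £814,400 = £1,105,416.80.
DOL = contribution ÷ EBIT = £1,919,816.80 ÷ £1,105,416.80 = 1.7367.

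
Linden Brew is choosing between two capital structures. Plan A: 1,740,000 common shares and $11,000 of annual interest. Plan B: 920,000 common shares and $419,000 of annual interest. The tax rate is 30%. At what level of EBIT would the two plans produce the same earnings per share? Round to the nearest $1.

$876,756

Set EPS_A = EPS_B: (EBIT − $11,000)(1 − 0.30) ÷ 1,740,000 = (EBIT − $419,000)(1 − 0.30) ÷ 920,000.
Cancelling (1 − t) and cross-multiplying: 920,000·(EBIT − 11,000) = 1,740,000·(EBIT − 419,000).
EBIT × (1,740,000 − 920,000) = 419,000 × 1,740,000 − 11,000 × 920,000 = 718,940,000,000, so EBIT = 718,940,000,000 ÷ 820,000 = 876,756.10.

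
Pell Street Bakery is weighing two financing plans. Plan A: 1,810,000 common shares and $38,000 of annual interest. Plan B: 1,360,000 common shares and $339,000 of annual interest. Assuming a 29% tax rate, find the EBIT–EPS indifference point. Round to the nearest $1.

Set EPS_A = EPS_B: (EBIT − $38,000)(1 − 0.29) ÷ 1,810,000 = (EBIT − $339,000)(1 − 0.29) ÷ 1,360,000.
Cancelling (1 − t) and cross-multiplying: 1,360,000·(EBIT − 38,000) = 1,810,000·(EBIT − 339,000).
EBIT × (1,810,000 − 1,360,000) = 339,000 × 1,810,000 − 38,000 × 1,360,000 = 561,910,000,000, so EBIT = 561,910,000,000 ÷ 450,000 = 1,248,688.89.

$1,248,689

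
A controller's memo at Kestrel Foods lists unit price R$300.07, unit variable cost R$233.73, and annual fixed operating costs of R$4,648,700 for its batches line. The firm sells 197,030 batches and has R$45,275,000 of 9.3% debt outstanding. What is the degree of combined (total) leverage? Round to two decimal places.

3.10

At 197,030 units, contribution = 197,030 × R$66.34 = R$13,070,970.20.
EBIT = R$13,070,970.20 − R$4,648,700 = R$8,422,270.20. Interest = R$4,210,575.00, so EBIT − I = R$4,211,695.20.
DCL = contribution ÷ (EBIT − I) = R$13,070,970.20 ÷ R$4,211,695.20 = 3.1035.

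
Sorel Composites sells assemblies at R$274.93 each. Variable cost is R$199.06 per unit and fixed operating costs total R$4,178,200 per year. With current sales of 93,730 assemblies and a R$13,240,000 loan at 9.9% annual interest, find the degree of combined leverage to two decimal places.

Total contribution margin = 93,730 × R$75.87 = R$7,111,295.10.
Subtracting fixed costs: EBIT = R$7,111,295.10 − R$4,178,200 = R$2,933,095.10. Interest = R$1,310,760.00, so EBIT − I = R$1,622,335.10.
DCL = contribution ÷ (EBIT − I) = R$7,111,295.10 ÷ R$1,622,335.10 = 4.3834.

4.38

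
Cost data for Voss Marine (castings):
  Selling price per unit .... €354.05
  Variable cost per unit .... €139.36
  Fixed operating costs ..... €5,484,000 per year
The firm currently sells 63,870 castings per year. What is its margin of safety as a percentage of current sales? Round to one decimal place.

Each unit contributes €354.05 − €139.36 = €214.69. Break-even units = €5,484,000 ÷ €214.69 = 25,543.81; break-even revenue = 25,543.81 × €354.05 = €9,043,784.99.
Actual sales revenue = 63,870 × €354.05 = €22,613,173.50.
Margin of safety = (€22,613,173.50 − €9,043,784.99) ÷ €22,613,173.50 = 60.0%.

60.0%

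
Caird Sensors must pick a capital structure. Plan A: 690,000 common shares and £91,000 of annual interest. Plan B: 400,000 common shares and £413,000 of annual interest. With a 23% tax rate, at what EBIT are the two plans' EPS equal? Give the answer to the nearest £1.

£857,138

At indifference, (EBIT − 91,000)(1 − t)/690,000 = (EBIT − 413,000)(1 − t)/400,000.
Cancelling (1 − t) and cross-multiplying: 400,000·(EBIT − 91,000) = 690,000·(EBIT − 413,000).
EBIT × (690,000 − 400,000) = 413,000 × 690,000 − 91,000 × 400,000 = 248,570,000,000, so EBIT = 248,570,000,000 ÷ 290,000 = 857,137.93.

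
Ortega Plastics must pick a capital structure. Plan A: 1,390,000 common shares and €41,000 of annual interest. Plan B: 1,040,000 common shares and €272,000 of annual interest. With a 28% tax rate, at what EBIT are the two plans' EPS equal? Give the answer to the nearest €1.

€958,400

At indifference, (EBIT − 41,000)(1 − t)/1,390,000 = (EBIT − 272,000)(1 − t)/1,040,000.
The (1 − t) factor cancels: (EBIT − 41,000) × 1,040,000 = (EBIT − 272,000) × 1,390,000.
EBIT × (1,390,000 − 1,040,000) = 272,000 × 1,390,000 − 41,000 × 1,040,000 = 335,440,000,000, so EBIT = 335,440,000,000 ÷ 350,000 = 958,400.00.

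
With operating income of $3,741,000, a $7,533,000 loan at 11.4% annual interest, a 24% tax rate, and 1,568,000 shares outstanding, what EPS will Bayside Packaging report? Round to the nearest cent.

$1.40

Interest = $858,762.00, so EBT = $3,741,000 − $858,762.00 = $2,882,238.00.
After tax at 24%: net income = $2,882,238.00 × 0.76 = $2,190,500.88.
Per share: $2,190,500.88 / 1,568,000 shares = $1.40.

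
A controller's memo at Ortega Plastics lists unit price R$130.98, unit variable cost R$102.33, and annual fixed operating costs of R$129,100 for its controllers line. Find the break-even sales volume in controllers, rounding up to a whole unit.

Unit CM = price − variable cost = R$130.98 − R$102.33 = R$28.65.
Break-even volume = fixed costs ÷ CM per unit = R$129,100 ÷ R$28.65 = 4,506.11, so 4,507 controllers.

4,507 controllers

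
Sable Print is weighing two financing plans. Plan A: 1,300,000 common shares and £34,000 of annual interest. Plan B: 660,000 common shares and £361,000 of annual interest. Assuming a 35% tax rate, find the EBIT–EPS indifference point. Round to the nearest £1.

£698,219

At indifference, (EBIT − 34,000)(1 − t)/1,300,000 = (EBIT − 361,000)(1 − t)/660,000.
The (1 − t) factor cancels: (EBIT − 34,000) × 660,000 = (EBIT − 361,000) × 1,300,000.
EBIT × (1,300,000 − 660,000) = 361,000 × 1,300,000 − 34,000 × 660,000 = 446,860,000,000, so EBIT = 446,860,000,000 ÷ 640,000 = 698,218.75.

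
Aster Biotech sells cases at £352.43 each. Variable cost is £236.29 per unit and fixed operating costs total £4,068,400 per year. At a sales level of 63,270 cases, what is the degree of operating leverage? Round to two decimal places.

At 63,270 units, contribution = 63,270 × £116.14 = £7,348,177.80.
Subtracting fixed costs: EBIT = £7,348,177.80 − £4,068,400 = £3,279,777.80.
So DOL = total CM / EBIT = £7,348,177.80 / £3,279,777.80 = 2.2404.

2.24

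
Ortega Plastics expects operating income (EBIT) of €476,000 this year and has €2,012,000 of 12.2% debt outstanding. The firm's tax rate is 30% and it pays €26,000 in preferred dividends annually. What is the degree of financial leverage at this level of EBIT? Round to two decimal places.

2.46

Interest = €245,464.00.
Preferred dividends grossed up pre-tax: €26,000 / (1 − 0.30) = €37,142.86.
DFL = EBIT ÷ [EBIT − I − D_p/(1−t)] = €476,000 ÷ [€476,000 − €245,464.00 − €37,142.86] = €476,000 ÷ €193,393.14 = 2.4613.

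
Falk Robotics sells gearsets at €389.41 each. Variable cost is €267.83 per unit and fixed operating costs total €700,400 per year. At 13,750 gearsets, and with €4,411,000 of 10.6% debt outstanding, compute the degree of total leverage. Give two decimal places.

3.32

Contribution at this volume is 13,750 × €121.58 = €1,671,725.00.
EBIT = €1,671,725.00 − €700,400 = €971,325.00. Interest = €467,566.00, so EBIT − I = €503,759.00.
DCL = contribution ÷ (EBIT − I) = €1,671,725.00 ÷ €503,759.00 = 3.3185.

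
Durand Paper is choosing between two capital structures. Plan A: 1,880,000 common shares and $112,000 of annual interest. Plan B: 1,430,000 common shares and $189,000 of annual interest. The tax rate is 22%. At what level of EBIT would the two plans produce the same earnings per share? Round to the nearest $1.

$433,689

At indifference, (EBIT − 112,000)(1 − t)/1,880,000 = (EBIT − 189,000)(1 − t)/1,430,000.
Cancelling (1 − t) and cross-multiplying: 1,430,000·(EBIT − 112,000) = 1,880,000·(EBIT − 189,000).
EBIT × (1,880,000 − 1,430,000) = 189,000 × 1,880,000 − 112,000 × 1,430,000 = 195,160,000,000, so EBIT = 195,160,000,000 ÷ 450,000 = 433,688.89.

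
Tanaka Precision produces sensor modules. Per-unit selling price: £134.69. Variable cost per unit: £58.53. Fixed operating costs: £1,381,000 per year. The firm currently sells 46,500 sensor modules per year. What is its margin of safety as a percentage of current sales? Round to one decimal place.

61.0%

Each unit contributes £134.69 − £58.53 = £76.16. Break-even units = £1,381,000 ÷ £76.16 = 18,132.88; break-even revenue = 18,132.88 × £134.69 = £2,442,317.36.
Current sales = 46,500 × £134.69 = £6,263,085.00.
Margin of safety = (£6,263,085.00 − £2,442,317.36) ÷ £6,263,085.00 = 61.0%.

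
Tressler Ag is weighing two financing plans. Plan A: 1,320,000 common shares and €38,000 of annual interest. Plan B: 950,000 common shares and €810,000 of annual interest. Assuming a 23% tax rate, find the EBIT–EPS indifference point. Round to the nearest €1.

€2,792,162

Set EPS_A = EPS_B: (EBIT − €38,000)(1 − 0.23) ÷ 1,320,000 = (EBIT − €810,000)(1 − 0.23) ÷ 950,000.
Cancelling (1 − t) and cross-multiplying: 950,000·(EBIT − 38,000) = 1,320,000·(EBIT − 810,000).
EBIT × (1,320,000 − 950,000) = 810,000 × 1,320,000 − 38,000 × 950,000 = 1,033,100,000,000, so EBIT = 1,033,100,000,000 ÷ 370,000 = 2,792,162.16.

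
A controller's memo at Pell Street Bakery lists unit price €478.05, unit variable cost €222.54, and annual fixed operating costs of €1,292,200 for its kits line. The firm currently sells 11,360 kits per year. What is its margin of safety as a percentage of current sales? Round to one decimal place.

55.5%

Each unit contributes €478.05 − €222.54 = €255.51. Break-even units = €1,292,200 ÷ €255.51 = 5,057.34; break-even revenue = 5,057.34 × €478.05 = €2,417,659.62.
Actual sales revenue = 11,360 × €478.05 = €5,430,648.00.
Margin of safety = (€5,430,648.00 − €2,417,659.62) ÷ €5,430,648.00 = 55.5%.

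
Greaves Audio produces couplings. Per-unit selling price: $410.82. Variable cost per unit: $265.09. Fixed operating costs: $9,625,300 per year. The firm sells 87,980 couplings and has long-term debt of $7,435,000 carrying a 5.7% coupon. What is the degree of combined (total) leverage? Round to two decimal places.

4.62

At 87,980 units, contribution = 87,980 × $145.73 = $12,821,325.40.
EBIT = $12,821,325.40 − $9,625,300 = $3,196,025.40. Interest = $423,795.00, so EBIT − I = $2,772,230.40.
Degree of total leverage = total CM / (EBIT − interest) = $12,821,325.40 / $2,772,230.40 = 4.6249.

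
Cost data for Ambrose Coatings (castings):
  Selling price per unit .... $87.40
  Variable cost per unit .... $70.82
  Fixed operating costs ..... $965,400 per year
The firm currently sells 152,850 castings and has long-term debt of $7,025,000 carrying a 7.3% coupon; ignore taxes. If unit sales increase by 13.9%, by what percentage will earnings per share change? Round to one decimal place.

+33.4%

At 152,850 units, contribution = 152,850 × $16.58 = $2,534,253.00.
Subtracting fixed costs: EBIT = $2,534,253.00 − $965,400 = $1,568,853.00.
After interest of $512,825.00, pre-tax earnings = $1,056,028.00.
DCL = total CM / (EBIT − I) = $2,534,253.00 / $1,056,028.00 = 2.3998.
%ΔEPS = DCL × %ΔSales = 2.3998 × +13.9% = +33.4%.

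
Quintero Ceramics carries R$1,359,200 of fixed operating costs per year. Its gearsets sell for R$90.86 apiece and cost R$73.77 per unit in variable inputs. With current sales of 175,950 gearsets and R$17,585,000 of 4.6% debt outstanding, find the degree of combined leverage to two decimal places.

Total contribution margin = 175,950 × R$17.09 = R$3,006,985.50.
Subtracting fixed costs: EBIT = R$3,006,985.50 − R$1,359,200 = R$1,647,785.50. Interest = R$808,910.00.
DOL = R$3,006,985.50 ÷ R$1,647,785.50 = 1.8249; DFL = R$1,647,785.50 ÷ R$838,875.50 = 1.9643.
Combined leverage = 1.8249 × 1.9643 = 3.5847.

3.58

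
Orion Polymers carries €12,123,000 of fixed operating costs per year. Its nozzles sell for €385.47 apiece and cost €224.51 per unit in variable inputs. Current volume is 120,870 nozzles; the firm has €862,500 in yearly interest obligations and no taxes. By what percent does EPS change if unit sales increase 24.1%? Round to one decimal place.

+72.5%

Total contribution margin = 120,870 × €160.96 = €19,455,235.20.
EBIT = €19,455,235.20 − €12,123,000 = €7,332,235.20.
Interest = €862,500.00, so EBIT − I = €6,469,735.20.
DCL = total CM / (EBIT − I) = €19,455,235.20 / €6,469,735.20 = 3.0071.
EPS therefore changes by 3.0071 × (+24.1%) = +72.5%.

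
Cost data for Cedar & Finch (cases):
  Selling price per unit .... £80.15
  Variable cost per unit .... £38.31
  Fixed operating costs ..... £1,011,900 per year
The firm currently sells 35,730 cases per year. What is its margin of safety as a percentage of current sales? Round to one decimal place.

Each unit contributes £80.15 − £38.31 = £41.84. Break-even units = £1,011,900 ÷ £41.84 = 24,184.99; break-even revenue = 24,184.99 × £80.15 = £1,938,426.98.
Current sales = 35,730 × £80.15 = £2,863,759.50.
Margin of safety = (£2,863,759.50 − £1,938,426.98) ÷ £2,863,759.50 = 32.3%.

32.3%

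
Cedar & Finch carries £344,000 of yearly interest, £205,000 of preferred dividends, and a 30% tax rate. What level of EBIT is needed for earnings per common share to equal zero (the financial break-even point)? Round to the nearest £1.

Grossing the preferred dividend up to pre-tax terms: £205,000 / (1 − 0.30) = £292,857.14.
EPS = 0 when EBIT covers interest plus the pre-tax preferred burden: £344,000 + £292,857.14 = £636,857.14.

£636,857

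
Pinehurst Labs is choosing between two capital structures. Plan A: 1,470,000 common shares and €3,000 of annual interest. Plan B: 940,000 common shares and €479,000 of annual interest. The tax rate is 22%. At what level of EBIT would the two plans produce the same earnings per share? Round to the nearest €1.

€1,323,226

Set EPS_A = EPS_B: (EBIT − €3,000)(1 − 0.22) ÷ 1,470,000 = (EBIT − €479,000)(1 − 0.22) ÷ 940,000.
The (1 − t) factor cancels: (EBIT − 3,000) × 940,000 = (EBIT − 479,000) × 1,470,000.
Solving, EBIT = (479,000·1,470,000 − 3,000·940,000) / (1,470,000 − 940,000) = 701,310,000,000 / 530,000 = 1,323,226.42.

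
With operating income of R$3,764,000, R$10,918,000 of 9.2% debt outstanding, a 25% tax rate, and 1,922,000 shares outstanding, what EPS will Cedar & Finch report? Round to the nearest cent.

Pre-tax income = R$3,764,000 − R$1,004,456.00 = R$2,759,544.00.
Net income = R$2,759,544.00 × (1 − 0.25) = R$2,069,658.00.
Per share: R$2,069,658.00 / 1,922,000 shares = R$1.08.

R$1.08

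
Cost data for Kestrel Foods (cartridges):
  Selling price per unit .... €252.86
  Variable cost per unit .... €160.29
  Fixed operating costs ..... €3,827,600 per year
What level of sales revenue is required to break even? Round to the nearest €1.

CM per unit = €252.86 − €160.29 = €92.57; CM ratio = €92.57 / €252.86 = 0.3661.
Break-even revenue = fixed costs × price ÷ CM = €3,827,600 × €252.86 ÷ €92.57 = €10,455,298.

€10,455,298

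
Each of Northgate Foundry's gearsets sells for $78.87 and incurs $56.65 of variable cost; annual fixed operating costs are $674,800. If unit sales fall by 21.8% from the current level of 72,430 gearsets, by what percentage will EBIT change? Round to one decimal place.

-37.5%

At 72,430 units, contribution = 72,430 × $22.22 = $1,609,394.60.
Operating income = contribution − fixed costs = $1,609,394.60 − $674,800 = $934,594.60.
So DOL = total CM / EBIT = $1,609,394.60 / $934,594.60 = 1.7220.
Operating income changes by 1.7220 × -21.8% = -37.5%.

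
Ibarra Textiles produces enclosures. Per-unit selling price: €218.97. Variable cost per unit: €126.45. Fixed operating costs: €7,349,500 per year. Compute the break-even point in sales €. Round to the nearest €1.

CM per unit = €218.97 − €126.45 = €92.52; CM ratio = €92.52 / €218.97 = 0.4225.
Break-even sales = FC ÷ CM ratio = €7,349,500 × €218.97 / €92.52 = €17,394,293.

€17,394,293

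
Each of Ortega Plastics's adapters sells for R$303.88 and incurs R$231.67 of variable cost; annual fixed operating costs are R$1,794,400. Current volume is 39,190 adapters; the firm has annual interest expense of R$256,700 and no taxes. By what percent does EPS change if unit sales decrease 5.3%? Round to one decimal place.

-19.3%

Total contribution margin = 39,190 × R$72.21 = R$2,829,909.90.
Operating income = contribution − fixed costs = R$2,829,909.90 − R$1,794,400 = R$1,035,509.90.
After interest of R$256,700.00, pre-tax earnings = R$778,809.90.
Degree of combined leverage = contribution ÷ (EBIT − I) = R$2,829,909.90 ÷ R$778,809.90 = 3.6336.
EPS therefore changes by 3.6336 × (-5.3%) = -19.3%.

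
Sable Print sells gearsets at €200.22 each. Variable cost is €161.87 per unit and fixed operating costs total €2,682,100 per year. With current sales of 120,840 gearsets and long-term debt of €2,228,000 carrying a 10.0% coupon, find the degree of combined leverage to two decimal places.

2.68

Contribution at this volume is 120,840 × €38.35 = €4,634,214.00.
Operating income = contribution − fixed costs = €4,634,214.00 − €2,682,100 = €1,952,114.00. Interest = €222,800.00.
DOL = €4,634,214.00 ÷ €1,952,114.00 = 2.3739; DFL = €1,952,114.00 ÷ €1,729,314.00 = 1.1288.
DCL = DOL × DFL = 2.3739 × 1.1288 = 2.6797.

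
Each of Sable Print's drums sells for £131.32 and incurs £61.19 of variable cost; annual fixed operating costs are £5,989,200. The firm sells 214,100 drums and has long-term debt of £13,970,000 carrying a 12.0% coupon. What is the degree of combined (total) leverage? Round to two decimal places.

2.04

At 214,100 units, contribution = 214,100 × £70.13 = £15,014,833.00.
EBIT = £15,014,833.00 − £5,989,200 = £9,025,633.00. Interest = £1,676,400.00.
DOL = £15,014,833.00 ÷ £9,025,633.00 = 1.6636; DFL = £9,025,633.00 ÷ £7,349,233.00 = 1.2281.
DCL = DOL × DFL = 1.6636 × 1.2281 = 2.0431.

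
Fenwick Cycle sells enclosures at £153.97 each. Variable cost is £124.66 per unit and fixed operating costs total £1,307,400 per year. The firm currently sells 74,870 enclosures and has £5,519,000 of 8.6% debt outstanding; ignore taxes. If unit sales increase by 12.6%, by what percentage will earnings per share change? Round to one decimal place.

+67.0%

Total contribution margin = 74,870 × £29.31 = £2,194,439.70.
Subtracting fixed costs: EBIT = £2,194,439.70 − £1,307,400 = £887,039.70.
Interest = £474,634.00, so EBIT − I = £412,405.70.
DCL = total CM / (EBIT − I) = £2,194,439.70 / £412,405.70 = 5.3211.
EPS therefore changes by 5.3211 × (+12.6%) = +67.0%.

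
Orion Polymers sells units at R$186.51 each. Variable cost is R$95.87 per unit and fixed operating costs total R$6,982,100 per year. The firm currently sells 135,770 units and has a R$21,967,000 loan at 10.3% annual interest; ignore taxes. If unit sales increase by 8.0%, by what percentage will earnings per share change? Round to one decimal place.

Total contribution margin = 135,770 × R$90.64 = R$12,306,192.80.
EBIT = R$12,306,192.80 − R$6,982,100 = R$5,324,092.80.
Interest = R$2,262,601.00, so EBIT − I = R$3,061,491.80.
Degree of combined leverage = contribution ÷ (EBIT − I) = R$12,306,192.80 ÷ R$3,061,491.80 = 4.0197.
EPS therefore changes by 4.0197 × (+8.0%) = +32.2%.

+32.2%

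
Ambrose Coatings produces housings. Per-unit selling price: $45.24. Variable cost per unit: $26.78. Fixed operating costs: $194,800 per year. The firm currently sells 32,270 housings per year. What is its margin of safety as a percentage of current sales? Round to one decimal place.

67.3%

Each unit contributes $45.24 − $26.78 = $18.46. Break-even units = $194,800 ÷ $18.46 = 10,552.55; break-even revenue = 10,552.55 × $45.24 = $477,397.18.
Actual sales revenue = 32,270 × $45.24 = $1,459,894.80.
Margin of safety = ($1,459,894.80 − $477,397.18) ÷ $1,459,894.80 = 67.3%.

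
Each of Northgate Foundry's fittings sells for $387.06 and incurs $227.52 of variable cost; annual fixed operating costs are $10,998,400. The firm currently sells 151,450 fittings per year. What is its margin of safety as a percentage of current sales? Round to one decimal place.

54.5%

Contribution margin per unit = $387.06 − $227.52 = $159.54. Break-even units = $10,998,400 ÷ $159.54 = 68,938.20; break-even revenue = 68,938.20 × $387.06 = $26,683,218.65.
Actual sales revenue = 151,450 × $387.06 = $58,620,237.00.
Margin of safety = ($58,620,237.00 − $26,683,218.65) ÷ $58,620,237.00 = 54.5%.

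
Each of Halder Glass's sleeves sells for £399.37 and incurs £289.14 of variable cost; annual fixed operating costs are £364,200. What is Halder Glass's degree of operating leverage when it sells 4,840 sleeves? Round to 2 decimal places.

At 4,840 units, contribution = 4,840 × £110.23 = £533,513.20.
Operating income = contribution − fixed costs = £533,513.20 − £364,200 = £169,313.20.
Degree of operating leverage = £533,513.20 / £169,313.20 = 3.1510.

3.15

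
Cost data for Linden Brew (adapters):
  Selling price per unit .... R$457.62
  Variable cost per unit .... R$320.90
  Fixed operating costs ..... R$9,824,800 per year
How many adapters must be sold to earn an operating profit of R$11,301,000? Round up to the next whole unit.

Contribution margin per unit = R$457.62 − R$320.90 = R$136.72.
Units = (FC + target) / CM = (R$9,824,800 + R$11,301,000) / R$136.72 = 154,518.72, so 154,519 adapters.

154,519 adapters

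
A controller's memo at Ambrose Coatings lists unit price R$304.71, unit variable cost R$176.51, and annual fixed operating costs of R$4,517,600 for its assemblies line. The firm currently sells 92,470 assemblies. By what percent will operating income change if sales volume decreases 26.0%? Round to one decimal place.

At 92,470 units, contribution = 92,470 × R$128.20 = R$11,854,654.00.
EBIT = R$11,854,654.00 − R$4,517,600 = R$7,337,054.00.
So DOL = total CM / EBIT = R$11,854,654.00 / R$7,337,054.00 = 1.6157.
Operating income changes by 1.6157 × -26.0% = -42.0%.

-42.0%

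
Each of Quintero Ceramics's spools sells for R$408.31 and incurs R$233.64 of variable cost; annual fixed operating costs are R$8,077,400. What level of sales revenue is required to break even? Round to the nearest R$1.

Contribution margin per unit = R$408.31 − R$233.64 = R$174.67, a CM ratio of R$174.67 ÷ R$408.31 = 0.4278.
Break-even revenue = fixed costs × price ÷ CM = R$8,077,400 × R$408.31 ÷ R$174.67 = R$18,881,795.

R$18,881,795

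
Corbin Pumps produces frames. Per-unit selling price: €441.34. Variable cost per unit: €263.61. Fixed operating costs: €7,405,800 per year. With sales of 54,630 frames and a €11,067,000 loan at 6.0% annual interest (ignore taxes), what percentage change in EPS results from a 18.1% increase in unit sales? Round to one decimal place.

At 54,630 units, contribution = 54,630 × €177.73 = €9,709,389.90.
EBIT = €9,709,389.90 − €7,405,800 = €2,303,589.90.
After interest of €664,020.00, pre-tax earnings = €1,639,569.90.
DCL = total CM / (EBIT − I) = €9,709,389.90 / €1,639,569.90 = 5.9219.
%ΔEPS = DCL × %ΔSales = 5.9219 × +18.1% = +107.2%.

+107.2%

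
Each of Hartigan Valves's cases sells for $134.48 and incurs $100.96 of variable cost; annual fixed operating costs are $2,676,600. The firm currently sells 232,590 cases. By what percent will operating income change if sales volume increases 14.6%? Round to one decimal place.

+22.2%

At 232,590 units, contribution = 232,590 × $33.52 = $7,796,416.80.
EBIT = $7,796,416.80 − $2,676,600 = $5,119,816.80.
Degree of operating leverage = $7,796,416.80 / $5,119,816.80 = 1.5228.
Operating income changes by 1.5228 × +14.6% = +22.2%.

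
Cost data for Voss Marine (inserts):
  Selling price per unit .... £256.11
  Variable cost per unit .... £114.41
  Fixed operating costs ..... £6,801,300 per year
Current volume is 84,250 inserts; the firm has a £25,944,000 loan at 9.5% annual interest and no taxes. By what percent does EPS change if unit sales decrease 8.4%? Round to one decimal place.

Total contribution margin = 84,250 × £141.70 = £11,938,225.00.
Subtracting fixed costs: EBIT = £11,938,225.00 − £6,801,300 = £5,136,925.00.
Interest = £2,464,680.00, so EBIT − I = £2,672,245.00.
DCL = total CM / (EBIT − I) = £11,938,225.00 / £2,672,245.00 = 4.4675.
%ΔEPS = DCL × %ΔSales = 4.4675 × -8.4% = -37.5%.

-37.5%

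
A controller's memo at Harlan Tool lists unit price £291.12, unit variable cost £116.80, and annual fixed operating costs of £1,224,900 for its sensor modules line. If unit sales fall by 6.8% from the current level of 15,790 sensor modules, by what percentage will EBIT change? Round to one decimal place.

At 15,790 units, contribution = 15,790 × £174.32 = £2,752,512.80.
EBIT = £2,752,512.80 − £1,224,900 = £1,527,612.80.
DOL = contribution ÷ EBIT = £2,752,512.80 ÷ £1,527,612.80 = 1.8018.
%ΔEBIT = DOL × %ΔSales = 1.8018 × -6.8% = -12.3%.

-12.3%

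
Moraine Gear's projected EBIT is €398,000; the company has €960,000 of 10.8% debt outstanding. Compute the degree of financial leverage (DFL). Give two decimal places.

1.35

Annual interest charges come to €103,680.00.
DFL = EBIT ÷ (EBIT − I) = €398,000 ÷ (€398,000 − €103,680.00) = €398,000 ÷ €294,320.00 = 1.3523.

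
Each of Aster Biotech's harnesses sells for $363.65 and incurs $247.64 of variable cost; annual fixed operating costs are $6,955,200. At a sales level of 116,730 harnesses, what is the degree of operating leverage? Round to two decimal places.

2.06

At 116,730 units, contribution = 116,730 × $116.01 = $13,541,847.30.
Subtracting fixed costs: EBIT = $13,541,847.30 − $6,955,200 = $6,586,647.30.
DOL = contribution ÷ EBIT = $13,541,847.30 ÷ $6,586,647.30 = 2.0560.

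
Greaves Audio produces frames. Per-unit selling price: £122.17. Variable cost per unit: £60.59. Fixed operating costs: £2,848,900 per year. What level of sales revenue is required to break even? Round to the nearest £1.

Contribution margin per unit = £122.17 − £60.59 = £61.58, a CM ratio of £61.58 ÷ £122.17 = 0.5041.
Break-even revenue = fixed costs × price ÷ CM = £2,848,900 × £122.17 ÷ £61.58 = £5,651,999.

£5,651,999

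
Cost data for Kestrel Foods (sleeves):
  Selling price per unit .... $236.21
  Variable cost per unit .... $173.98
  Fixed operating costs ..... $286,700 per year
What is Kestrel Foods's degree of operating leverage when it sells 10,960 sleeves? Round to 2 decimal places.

1.73

Contribution at this volume is 10,960 × $62.23 = $682,040.80.
EBIT = $682,040.80 − $286,700 = $395,340.80.
So DOL = total CM / EBIT = $682,040.80 / $395,340.80 = 1.7252.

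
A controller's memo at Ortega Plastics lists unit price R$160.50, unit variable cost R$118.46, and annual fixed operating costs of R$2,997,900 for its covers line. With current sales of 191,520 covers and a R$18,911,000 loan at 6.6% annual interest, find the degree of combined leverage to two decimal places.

2.12

Total contribution margin = 191,520 × R$42.04 = R$8,051,500.80.
Subtracting fixed costs: EBIT = R$8,051,500.80 − R$2,997,900 = R$5,053,600.80. Interest = R$1,248,126.00.
DOL = R$8,051,500.80 ÷ R$5,053,600.80 = 1.5932; DFL = R$5,053,600.80 ÷ R$3,805,474.80 = 1.3280.
DCL = DOL × DFL = 1.5932 × 1.3280 = 2.1158.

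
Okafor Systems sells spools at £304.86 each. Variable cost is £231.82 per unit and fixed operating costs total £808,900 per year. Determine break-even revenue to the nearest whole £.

Contribution margin per unit = £304.86 − £231.82 = £73.04, a CM ratio of £73.04 ÷ £304.86 = 0.2396.
Break-even revenue = fixed costs × price ÷ CM = £808,900 × £304.86 ÷ £73.04 = £3,376,249.

£3,376,249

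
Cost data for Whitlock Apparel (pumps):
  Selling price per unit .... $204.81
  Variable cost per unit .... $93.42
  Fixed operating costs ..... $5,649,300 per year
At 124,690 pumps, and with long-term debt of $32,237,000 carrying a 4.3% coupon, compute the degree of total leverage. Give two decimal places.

Contribution at this volume is 124,690 × $111.39 = $13,889,219.10.
Operating income = contribution − fixed costs = $13,889,219.10 − $5,649,300 = $8,239,919.10. Interest = $1,386,191.00, so EBIT − I = $6,853,728.10.
DCL = contribution ÷ (EBIT − I) = $13,889,219.10 ÷ $6,853,728.10 = 2.0265.

2.03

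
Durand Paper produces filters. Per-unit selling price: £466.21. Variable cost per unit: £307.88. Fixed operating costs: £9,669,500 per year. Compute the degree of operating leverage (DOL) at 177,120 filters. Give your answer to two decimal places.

1.53

At 177,120 units, contribution = 177,120 × £158.33 = £28,043,409.60.
EBIT = £28,043,409.60 − £9,669,500 = £18,373,909.60.
DOL = contribution ÷ EBIT = £28,043,409.60 ÷ £18,373,909.60 = 1.5263.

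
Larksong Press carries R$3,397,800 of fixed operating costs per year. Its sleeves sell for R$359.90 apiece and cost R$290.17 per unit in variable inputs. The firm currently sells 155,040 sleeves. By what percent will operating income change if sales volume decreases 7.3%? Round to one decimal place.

-10.6%

At 155,040 units, contribution = 155,040 × R$69.73 = R$10,810,939.20.
Subtracting fixed costs: EBIT = R$10,810,939.20 − R$3,397,800 = R$7,413,139.20.
Degree of operating leverage = R$10,810,939.20 / R$7,413,139.20 = 1.4583.
Operating income changes by 1.4583 × -7.3% = -10.6%.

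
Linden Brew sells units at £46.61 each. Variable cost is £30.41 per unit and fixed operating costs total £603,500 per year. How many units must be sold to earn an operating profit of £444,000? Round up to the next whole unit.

Contribution margin per unit = £46.61 − £30.41 = £16.20.
Required volume = (fixed costs + target profit) ÷ CM = (£603,500 + £444,000) ÷ £16.20 = 64,660.49, so 64,661 units.

64,661 units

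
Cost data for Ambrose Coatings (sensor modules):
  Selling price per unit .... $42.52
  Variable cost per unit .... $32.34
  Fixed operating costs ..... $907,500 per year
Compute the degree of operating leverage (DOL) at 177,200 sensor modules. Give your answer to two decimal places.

At 177,200 units, contribution = 177,200 × $10.18 = $1,803,896.00.
Subtracting fixed costs: EBIT = $1,803,896.00 − $907,500 = $896,396.00.
DOL = contribution ÷ EBIT = $1,803,896.00 ÷ $896,396.00 = 2.0124.

2.01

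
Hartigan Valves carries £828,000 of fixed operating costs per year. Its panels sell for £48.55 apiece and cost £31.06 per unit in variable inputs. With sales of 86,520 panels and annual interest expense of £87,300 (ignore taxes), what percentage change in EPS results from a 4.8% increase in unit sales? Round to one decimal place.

+12.1%

At 86,520 units, contribution = 86,520 × £17.49 = £1,513,234.80.
Subtracting fixed costs: EBIT = £1,513,234.80 − £828,000 = £685,234.80.
Interest = £87,300.00, so EBIT − I = £597,934.80.
Degree of combined leverage = contribution ÷ (EBIT − I) = £1,513,234.80 ÷ £597,934.80 = 2.5308.
%ΔEPS = DCL × %ΔSales = 2.5308 × +4.8% = +12.1%.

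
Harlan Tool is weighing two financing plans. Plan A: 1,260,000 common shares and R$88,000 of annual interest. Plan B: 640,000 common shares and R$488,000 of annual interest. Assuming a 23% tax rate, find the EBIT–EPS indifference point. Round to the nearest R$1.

R$900,903

Set EPS_A = EPS_B: (EBIT − R$88,000)(1 − 0.23) ÷ 1,260,000 = (EBIT − R$488,000)(1 − 0.23) ÷ 640,000.
Cancelling (1 − t) and cross-multiplying: 640,000·(EBIT − 88,000) = 1,260,000·(EBIT − 488,000).
EBIT × (1,260,000 − 640,000) = 488,000 × 1,260,000 − 88,000 × 640,000 = 558,560,000,000, so EBIT = 558,560,000,000 ÷ 620,000 = 900,903.23.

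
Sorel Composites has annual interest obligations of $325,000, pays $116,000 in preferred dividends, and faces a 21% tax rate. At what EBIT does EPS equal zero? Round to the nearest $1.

Grossing the preferred dividend up to pre-tax terms: $116,000 / (1 − 0.21) = $146,835.44.
EPS = 0 when EBIT covers interest plus the pre-tax preferred burden: $325,000 + $146,835.44 = $471,835.44.

$471,835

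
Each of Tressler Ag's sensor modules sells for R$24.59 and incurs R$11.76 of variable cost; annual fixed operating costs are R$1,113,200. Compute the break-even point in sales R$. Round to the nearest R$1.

R$2,133,561

CM per unit = R$24.59 − R$11.76 = R$12.83; CM ratio = R$12.83 / R$24.59 = 0.5218.
Break-even revenue = fixed costs × price ÷ CM = R$1,113,200 × R$24.59 ÷ R$12.83 = R$2,133,561.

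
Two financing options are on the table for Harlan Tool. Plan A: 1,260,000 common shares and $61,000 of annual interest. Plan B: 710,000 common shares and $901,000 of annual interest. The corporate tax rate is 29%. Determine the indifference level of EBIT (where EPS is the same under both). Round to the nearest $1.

Set EPS_A = EPS_B: (EBIT − $61,000)(1 − 0.29) ÷ 1,260,000 = (EBIT − $901,000)(1 − 0.29) ÷ 710,000.
The (1 − t) factor cancels: (EBIT − 61,000) × 710,000 = (EBIT − 901,000) × 1,260,000.
EBIT × (1,260,000 − 710,000) = 901,000 × 1,260,000 − 61,000 × 710,000 = 1,091,950,000,000, so EBIT = 1,091,950,000,000 ÷ 550,000 = 1,985,363.64.

$1,985,364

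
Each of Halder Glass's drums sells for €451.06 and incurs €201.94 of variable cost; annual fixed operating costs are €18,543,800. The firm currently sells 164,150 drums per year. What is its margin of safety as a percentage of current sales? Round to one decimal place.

54.7%

Unit CM = price − variable cost = €451.06 − €201.94 = €249.12. Break-even units = €18,543,800 ÷ €249.12 = 74,437.22; break-even revenue = 74,437.22 × €451.06 = €33,575,652.01.
Actual sales revenue = 164,150 × €451.06 = €74,041,499.00.
Margin of safety = (€74,041,499.00 − €33,575,652.01) ÷ €74,041,499.00 = 54.7%.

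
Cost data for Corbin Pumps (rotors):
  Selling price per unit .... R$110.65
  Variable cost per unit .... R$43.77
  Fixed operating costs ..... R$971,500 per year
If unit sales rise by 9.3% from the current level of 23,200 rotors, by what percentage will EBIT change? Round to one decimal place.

At 23,200 units, contribution = 23,200 × R$66.88 = R$1,551,616.00.
Operating income = contribution − fixed costs = R$1,551,616.00 − R$971,500 = R$580,116.00.
DOL = contribution ÷ EBIT = R$1,551,616.00 ÷ R$580,116.00 = 2.6747.
%ΔEBIT = DOL × %ΔSales = 2.6747 × +9.3% = +24.9%.

+24.9%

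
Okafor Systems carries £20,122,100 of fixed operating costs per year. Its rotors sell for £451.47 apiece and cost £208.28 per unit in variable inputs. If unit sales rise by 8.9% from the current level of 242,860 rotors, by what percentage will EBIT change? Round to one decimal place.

Contribution at this volume is 242,860 × £243.19 = £59,061,123.40.
Subtracting fixed costs: EBIT = £59,061,123.40 − £20,122,100 = £38,939,023.40.
So DOL = total CM / EBIT = £59,061,123.40 / £38,939,023.40 = 1.5168.
Operating income changes by 1.5168 × +8.9% = +13.5%.

+13.5%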